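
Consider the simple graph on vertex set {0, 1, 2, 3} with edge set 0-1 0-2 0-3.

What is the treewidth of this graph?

1

A width-1 tree decomposition is:
Bags: B1 = {0, 3}  B2 = {0, 2}  B3 = {0, 1}
Tree: B1–B2, B2–B3
The largest bag has 2 vertices, giving width 1; this decomposition certifies tw(G) ≤ 1. Since G has at least one edge (e.g. 0–3), it is not an edgeless graph, so tw(G) ≥ 1. The upper and lower bounds meet at 1, so that is the treewidth.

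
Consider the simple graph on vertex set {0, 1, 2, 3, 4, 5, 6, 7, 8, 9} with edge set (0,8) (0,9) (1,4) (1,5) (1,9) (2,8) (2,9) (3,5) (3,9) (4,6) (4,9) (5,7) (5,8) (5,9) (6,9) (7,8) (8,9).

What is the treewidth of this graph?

2

A width-2 tree decomposition is:
Bags: B1 = {5, 7, 8}  B2 = {5, 8, 9}  B3 = {2, 8, 9}  B4 = {1, 5, 9}  B5 = {3, 5, 9}  B6 = {0, 8, 9}  B7 = {1, 4, 9}  B8 = {4, 6, 9}
Tree: B1–B2, B2–B3, B2–B4, B2–B5, B2–B6, B4–B7, B7–B8
Each bag holds 3 vertices, so the decomposition has width 2, which upper-bounds the treewidth. For the lower bound, the 3 vertices {0, 8, 9} are pairwise adjacent, and any tree decomposition puts a clique entirely inside one bag — forcing width ≥ 2. Combining the bounds, tw(G) = 2.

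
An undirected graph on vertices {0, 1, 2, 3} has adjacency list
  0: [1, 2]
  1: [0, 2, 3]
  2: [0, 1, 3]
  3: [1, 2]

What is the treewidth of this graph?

2

A width-2 tree decomposition is:
Bags: B1 = {1, 2, 3}  B2 = {0, 1, 2}
Tree: B1–B2
Every bag has size at most 3, so the width is 3 − 1 = 2 and tw(G) ≤ 2. On the other hand G contains the 3-clique {0, 1, 2}. A clique must lie in a single bag of any decomposition, so no decomposition can have width below 2. Combining the bounds, tw(G) = 2.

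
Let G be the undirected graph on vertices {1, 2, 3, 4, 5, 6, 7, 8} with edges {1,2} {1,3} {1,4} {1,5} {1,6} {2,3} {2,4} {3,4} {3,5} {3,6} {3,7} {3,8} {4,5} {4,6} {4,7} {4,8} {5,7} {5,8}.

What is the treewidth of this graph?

A width-3 tree decomposition is:
Bags: B1 = {3, 4, 5, 7}  B2 = {1, 3, 4, 5}  B3 = {3, 4, 5, 8}  B4 = {1, 2, 3, 4}  B5 = {1, 3, 4, 6}
Tree: B1–B2, B2–B3, B2–B4, B2–B5
Each bag holds 4 vertices, so the decomposition has width 3, which upper-bounds the treewidth. For the lower bound, the 4 vertices {3, 4, 5, 8} are pairwise adjacent, and any tree decomposition puts a clique entirely inside one bag — forcing width ≥ 3. The upper and lower bounds meet at 3, so that is the treewidth.

3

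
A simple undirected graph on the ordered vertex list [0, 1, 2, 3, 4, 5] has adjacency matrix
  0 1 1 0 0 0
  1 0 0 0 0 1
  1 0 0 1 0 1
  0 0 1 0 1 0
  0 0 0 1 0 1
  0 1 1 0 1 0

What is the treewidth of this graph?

A width-2 tree decomposition is:
Bags: B1 = {3, 4, 5}  B2 = {2, 3, 5}  B3 = {1, 2, 5}  B4 = {0, 1, 2}
Tree: B1–B2, B2–B3, B3–B4
Each bag holds 3 vertices, so the decomposition has width 2, which upper-bounds the treewidth. For the lower bound, G contains the cycle 4–3–2–5–4, so G is not a forest; only forests have treewidth ≤ 1, hence tw(G) ≥ 2. Therefore the treewidth is 2.

2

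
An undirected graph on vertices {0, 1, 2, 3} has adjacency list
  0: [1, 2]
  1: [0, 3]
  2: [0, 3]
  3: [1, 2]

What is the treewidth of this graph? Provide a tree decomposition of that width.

Treewidth 2.
One optimal decomposition is:
Bags: B1 = {0, 2, 3}  B2 = {0, 1, 3}
Tree: B1–B2

Each bag holds 3 vertices, so the decomposition has width 2, which upper-bounds the treewidth. Since 3–2–0–1–3 is a cycle in G, G is not acyclic. Forests are exactly the graphs of treewidth ≤ 1, so tw(G) ≥ 2. Hence tw(G) = 2 exactly.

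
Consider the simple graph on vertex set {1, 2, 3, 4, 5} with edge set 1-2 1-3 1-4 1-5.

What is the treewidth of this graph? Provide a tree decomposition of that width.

Each bag holds 2 vertices, so the decomposition has width 1, which upper-bounds the treewidth. Since G has at least one edge (e.g. 4–1), it is not an edgeless graph, so tw(G) ≥ 1. Combining the bounds, tw(G) = 1.

Treewidth 1.
Bags: B1 = {1, 4}  B2 = {1, 2}  B3 = {1, 3}  B4 = {1, 5}
Tree: B1–B2, B1–B3, B1–B4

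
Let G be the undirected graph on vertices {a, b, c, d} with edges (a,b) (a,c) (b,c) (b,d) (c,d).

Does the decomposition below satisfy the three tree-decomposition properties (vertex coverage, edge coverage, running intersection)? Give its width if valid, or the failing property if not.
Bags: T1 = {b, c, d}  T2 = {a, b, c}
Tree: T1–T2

Vertex coverage: the bags together contain {a, b, c, d}, the full vertex set. Edge coverage: each edge of G has both endpoints in at least one bag. Running intersection: for every vertex, the bags containing it form a connected subtree. All three properties hold, so this is a valid tree decomposition of width max|bag| − 1 = 2, and hence tw(G) ≤ 2.

Yes; width 2.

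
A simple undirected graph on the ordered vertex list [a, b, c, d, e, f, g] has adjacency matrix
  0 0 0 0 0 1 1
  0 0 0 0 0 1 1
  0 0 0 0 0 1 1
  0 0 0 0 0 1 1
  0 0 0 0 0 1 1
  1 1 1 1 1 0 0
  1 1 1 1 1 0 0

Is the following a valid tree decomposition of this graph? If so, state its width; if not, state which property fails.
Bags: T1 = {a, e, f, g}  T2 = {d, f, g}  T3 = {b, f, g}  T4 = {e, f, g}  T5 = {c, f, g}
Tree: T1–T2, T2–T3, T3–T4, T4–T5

A tree decomposition must satisfy three properties: every vertex lies in some bag; for every edge, both endpoints lie together in some bag; and for every vertex, the bags containing it form a connected subtree. Here bags containing vertex e are not connected in the tree, so the decomposition is invalid.

No — bags containing vertex e are not connected in the tree.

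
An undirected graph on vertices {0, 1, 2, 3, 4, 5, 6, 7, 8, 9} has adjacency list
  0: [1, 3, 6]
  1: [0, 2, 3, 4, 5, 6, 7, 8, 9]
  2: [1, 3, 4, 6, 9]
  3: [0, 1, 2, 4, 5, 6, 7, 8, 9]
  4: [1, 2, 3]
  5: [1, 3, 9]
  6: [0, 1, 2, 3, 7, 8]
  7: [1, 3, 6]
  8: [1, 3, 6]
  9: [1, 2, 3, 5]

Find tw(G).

3

A width-3 tree decomposition is:
Bags: B1 = {1, 3, 6, 7}  B2 = {1, 2, 3, 6}  B3 = {1, 3, 6, 8}  B4 = {1, 2, 3, 9}  B5 = {1, 2, 3, 4}  B6 = {1, 3, 5, 9}  B7 = {0, 1, 3, 6}
Tree: B1–B2, B1–B3, B2–B4, B4–B5, B4–B6, B3–B7
The largest bag has 4 vertices, giving width 3; this decomposition certifies tw(G) ≤ 3. For the lower bound, the 4 vertices {1, 2, 3, 9} are pairwise adjacent, and any tree decomposition puts a clique entirely inside one bag — forcing width ≥ 3. The upper and lower bounds meet at 3, so that is the treewidth.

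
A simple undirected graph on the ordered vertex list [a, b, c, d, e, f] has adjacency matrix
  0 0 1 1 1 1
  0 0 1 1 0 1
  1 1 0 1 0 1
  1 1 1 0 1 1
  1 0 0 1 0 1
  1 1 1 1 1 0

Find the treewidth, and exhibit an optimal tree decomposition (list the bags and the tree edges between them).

Each bag holds 4 vertices, so the decomposition has width 3, which upper-bounds the treewidth. For the lower bound, the 4 vertices {a, d, e, f} are pairwise adjacent, and any tree decomposition puts a clique entirely inside one bag — forcing width ≥ 3. Hence tw(G) = 3 exactly.

Treewidth 3.
One such decomposition:
Bags: B1 = {a, c, d, f}  B2 = {b, c, d, f}  B3 = {a, d, e, f}
Tree: B1–B2, B1–B3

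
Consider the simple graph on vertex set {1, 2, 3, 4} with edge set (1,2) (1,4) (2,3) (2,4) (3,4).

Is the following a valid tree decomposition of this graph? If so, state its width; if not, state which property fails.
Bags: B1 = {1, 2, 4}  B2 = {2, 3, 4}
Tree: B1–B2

Yes; width 2.

Vertex coverage: the bags together contain {1, 2, 3, 4}, the full vertex set. Edge coverage: each edge of G has both endpoints in at least one bag. Running intersection: for every vertex, the bags containing it form a connected subtree. All three properties hold, so this is a valid tree decomposition of width max|bag| − 1 = 2, and hence tw(G) ≤ 2.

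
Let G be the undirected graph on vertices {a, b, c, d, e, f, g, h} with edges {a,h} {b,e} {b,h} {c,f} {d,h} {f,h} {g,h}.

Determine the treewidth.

1

A width-1 tree decomposition is:
Bags: B1 = {b, h}  B2 = {d, h}  B3 = {f, h}  B4 = {g, h}  B5 = {b, e}  B6 = {a, h}  B7 = {c, f}
Tree: B1–B2, B1–B3, B2–B4, B1–B5, B3–B6, B3–B7
The largest bag has 2 vertices, giving width 1; this decomposition certifies tw(G) ≤ 1. Any graph with an edge has treewidth ≥ 1, and G has the edge b–h. Combining the bounds, tw(G) = 1.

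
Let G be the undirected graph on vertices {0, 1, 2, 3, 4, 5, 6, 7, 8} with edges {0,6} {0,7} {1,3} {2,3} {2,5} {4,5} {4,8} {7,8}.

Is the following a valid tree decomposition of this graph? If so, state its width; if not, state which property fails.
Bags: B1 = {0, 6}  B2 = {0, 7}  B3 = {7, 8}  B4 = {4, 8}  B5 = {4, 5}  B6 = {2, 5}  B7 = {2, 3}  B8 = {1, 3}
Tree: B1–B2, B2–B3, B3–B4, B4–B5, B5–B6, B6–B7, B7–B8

Yes; width 1.

Vertex coverage: the bags together contain {0, 1, 2, 3, 4, 5, 6, 7, 8}, the full vertex set. Edge coverage: each edge of G has both endpoints in at least one bag. Running intersection: for every vertex, the bags containing it form a connected subtree. All three properties hold, so this is a valid tree decomposition of width max|bag| − 1 = 1, and hence tw(G) ≤ 1.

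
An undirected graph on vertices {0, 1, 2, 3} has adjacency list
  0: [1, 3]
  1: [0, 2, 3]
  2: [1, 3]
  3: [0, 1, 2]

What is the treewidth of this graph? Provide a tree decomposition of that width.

Treewidth 2.
One such decomposition:
Bags: B1 = {0, 1, 3}  B2 = {1, 2, 3}
Tree: B1–B2

Every bag has size at most 3, so the width is 3 − 1 = 2 and tw(G) ≤ 2. On the other hand G contains the 3-clique {0, 1, 3}. A clique must lie in a single bag of any decomposition, so no decomposition can have width below 2. Hence tw(G) = 2 exactly.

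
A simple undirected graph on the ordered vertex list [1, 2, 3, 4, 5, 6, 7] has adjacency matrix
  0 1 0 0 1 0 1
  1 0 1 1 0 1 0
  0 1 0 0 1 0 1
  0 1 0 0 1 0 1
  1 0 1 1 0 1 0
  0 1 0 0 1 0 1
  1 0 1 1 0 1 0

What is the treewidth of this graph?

3

A width-3 tree decomposition is:
Bags: B1 = {1, 2, 5, 7}  B2 = {2, 3, 5, 7}  B3 = {2, 5, 6, 7}  B4 = {2, 4, 5, 7}
Tree: B1–B2, B2–B3, B3–B4
Each bag holds 4 vertices, so the decomposition has width 3, which upper-bounds the treewidth. For the lower bound: the 4 vertex sets {1,7}, {2,3}, {5}, {6} are disjoint, each induces a connected subgraph, and every pair is joined by at least one edge of G. Contracting each set to a single vertex therefore yields K_{4} as a minor, and since treewidth is minor-monotone, tw(G) ≥ tw(K_{4}) = 3. Combining the bounds, tw(G) = 3.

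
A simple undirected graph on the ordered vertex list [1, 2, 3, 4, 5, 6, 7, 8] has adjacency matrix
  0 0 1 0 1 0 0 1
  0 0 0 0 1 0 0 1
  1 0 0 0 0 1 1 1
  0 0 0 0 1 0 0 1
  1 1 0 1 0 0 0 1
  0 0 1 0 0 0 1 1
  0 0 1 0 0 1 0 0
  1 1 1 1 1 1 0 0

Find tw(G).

2

A width-2 tree decomposition is:
Bags: B1 = {1, 3, 8}  B2 = {1, 5, 8}  B3 = {3, 6, 8}  B4 = {3, 6, 7}  B5 = {2, 5, 8}  B6 = {4, 5, 8}
Tree: B1–B2, B1–B3, B3–B4, B2–B5, B5–B6
Each bag holds 3 vertices, so the decomposition has width 2, which upper-bounds the treewidth. Conversely, {1, 3, 8} is a clique of size 3, and the vertices of any clique must share a bag in every tree decomposition; so some bag has ≥ 3 vertices and tw(G) ≥ 2. Combining the bounds, tw(G) = 2.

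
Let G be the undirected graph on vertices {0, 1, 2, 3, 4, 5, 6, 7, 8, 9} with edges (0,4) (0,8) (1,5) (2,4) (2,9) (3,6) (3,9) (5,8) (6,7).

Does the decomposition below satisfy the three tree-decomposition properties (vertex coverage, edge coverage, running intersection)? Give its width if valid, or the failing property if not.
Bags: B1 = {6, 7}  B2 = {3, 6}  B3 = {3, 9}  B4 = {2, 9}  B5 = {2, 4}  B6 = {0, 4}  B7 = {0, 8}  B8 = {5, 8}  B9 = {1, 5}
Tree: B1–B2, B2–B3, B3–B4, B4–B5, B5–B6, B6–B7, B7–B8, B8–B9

Yes; width 1.

Every vertex of G appears in some bag (union = {0, 1, 2, 3, 4, 5, 6, 7, 8, 9}); every edge is covered by a bag; and for each vertex v the set of bags containing v is connected in the bag tree. The decomposition is therefore valid. The largest bag has 2 vertices, so the width is 1.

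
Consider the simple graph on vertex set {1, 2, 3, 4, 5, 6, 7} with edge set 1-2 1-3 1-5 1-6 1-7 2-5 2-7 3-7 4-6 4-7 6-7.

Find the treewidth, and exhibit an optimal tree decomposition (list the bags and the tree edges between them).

Treewidth 2.
One optimal decomposition is:
Bags: B1 = {1, 2, 5}  B2 = {1, 2, 7}  B3 = {1, 6, 7}  B4 = {4, 6, 7}  B5 = {1, 3, 7}
Tree: B1–B2, B2–B3, B3–B4, B2–B5

Each bag holds 3 vertices, so the decomposition has width 2, which upper-bounds the treewidth. Conversely, {1, 2, 5} is a clique of size 3, and the vertices of any clique must share a bag in every tree decomposition; so some bag has ≥ 3 vertices and tw(G) ≥ 2. Therefore the treewidth is 2.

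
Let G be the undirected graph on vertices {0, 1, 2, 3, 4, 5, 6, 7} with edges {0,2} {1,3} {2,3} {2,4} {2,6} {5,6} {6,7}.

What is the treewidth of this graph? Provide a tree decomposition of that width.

Treewidth 1.
One optimal decomposition is:
Bags: B1 = {2, 6}  B2 = {2, 3}  B3 = {5, 6}  B4 = {0, 2}  B5 = {2, 4}  B6 = {1, 3}  B7 = {6, 7}
Tree: B1–B2, B1–B3, B1–B4, B4–B5, B2–B6, B1–B7

Every bag has size at most 2, so the width is 2 − 1 = 1 and tw(G) ≤ 1. G has an edge, so its treewidth is at least 1. Therefore the treewidth is 1.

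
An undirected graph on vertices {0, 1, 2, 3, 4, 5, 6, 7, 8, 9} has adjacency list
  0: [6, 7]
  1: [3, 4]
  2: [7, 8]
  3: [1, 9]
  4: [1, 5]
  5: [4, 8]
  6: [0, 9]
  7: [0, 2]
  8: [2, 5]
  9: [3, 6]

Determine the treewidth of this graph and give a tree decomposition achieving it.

Treewidth 2.
One optimal decomposition is:
Bags: B1 = {2, 7, 8}  B2 = {0, 7, 8}  B3 = {0, 6, 8}  B4 = {6, 8, 9}  B5 = {3, 8, 9}  B6 = {1, 3, 8}  B7 = {1, 4, 8}  B8 = {4, 5, 8}
Tree: B1–B2, B2–B3, B3–B4, B4–B5, B5–B6, B6–B7, B7–B8

Every bag has size at most 3, so the width is 3 − 1 = 2 and tw(G) ≤ 2. For the lower bound, G contains the cycle 8–2–7–0–6–9–3–1–4–5–8, so G is not a forest; only forests have treewidth ≤ 1, hence tw(G) ≥ 2. Therefore the treewidth is 2.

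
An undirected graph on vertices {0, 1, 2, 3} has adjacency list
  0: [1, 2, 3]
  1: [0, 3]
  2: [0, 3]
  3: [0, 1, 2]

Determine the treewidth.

A width-2 tree decomposition is:
Bags: B1 = {0, 2, 3}  B2 = {0, 1, 3}
Tree: B1–B2
The largest bag has 3 vertices, giving width 2; this decomposition certifies tw(G) ≤ 2. Conversely, {0, 1, 3} is a clique of size 3, and the vertices of any clique must share a bag in every tree decomposition; so some bag has ≥ 3 vertices and tw(G) ≥ 2. Combining the bounds, tw(G) = 2.

2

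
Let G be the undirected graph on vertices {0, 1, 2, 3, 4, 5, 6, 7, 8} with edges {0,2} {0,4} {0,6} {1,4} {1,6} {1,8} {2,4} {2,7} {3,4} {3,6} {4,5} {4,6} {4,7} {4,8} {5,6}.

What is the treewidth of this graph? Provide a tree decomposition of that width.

Each bag holds 3 vertices, so the decomposition has width 2, which upper-bounds the treewidth. For the lower bound, the 3 vertices {1, 4, 8} are pairwise adjacent, and any tree decomposition puts a clique entirely inside one bag — forcing width ≥ 2. Therefore the treewidth is 2.

Treewidth 2.
One such decomposition:
Bags: B1 = {1, 4, 6}  B2 = {0, 4, 6}  B3 = {1, 4, 8}  B4 = {0, 2, 4}  B5 = {4, 5, 6}  B6 = {2, 4, 7}  B7 = {3, 4, 6}
Tree: B1–B2, B1–B3, B2–B4, B2–B5, B4–B6, B5–B7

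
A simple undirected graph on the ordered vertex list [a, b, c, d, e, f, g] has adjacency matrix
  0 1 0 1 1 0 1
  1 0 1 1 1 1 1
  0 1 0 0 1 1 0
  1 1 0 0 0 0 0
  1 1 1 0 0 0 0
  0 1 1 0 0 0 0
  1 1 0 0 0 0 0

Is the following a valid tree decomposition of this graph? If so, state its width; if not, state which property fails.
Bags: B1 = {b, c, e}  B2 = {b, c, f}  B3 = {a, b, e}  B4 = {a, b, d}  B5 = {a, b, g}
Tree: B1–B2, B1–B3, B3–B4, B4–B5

Vertex coverage: the bags together contain {a, b, c, d, e, f, g}, the full vertex set. Edge coverage: each edge of G has both endpoints in at least one bag. Running intersection: for every vertex, the bags containing it form a connected subtree. All three properties hold, so this is a valid tree decomposition of width max|bag| − 1 = 2, and hence tw(G) ≤ 2.

Yes; width 2.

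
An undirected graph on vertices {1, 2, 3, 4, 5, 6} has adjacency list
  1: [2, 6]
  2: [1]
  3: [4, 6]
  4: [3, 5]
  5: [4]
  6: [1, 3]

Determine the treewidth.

1

A width-1 tree decomposition is:
Bags: B1 = {4, 5}  B2 = {3, 4}  B3 = {3, 6}  B4 = {1, 6}  B5 = {1, 2}
Tree: B1–B2, B2–B3, B3–B4, B4–B5
The largest bag has 2 vertices, giving width 1; this decomposition certifies tw(G) ≤ 1. G has an edge, so its treewidth is at least 1. Therefore the treewidth is 1.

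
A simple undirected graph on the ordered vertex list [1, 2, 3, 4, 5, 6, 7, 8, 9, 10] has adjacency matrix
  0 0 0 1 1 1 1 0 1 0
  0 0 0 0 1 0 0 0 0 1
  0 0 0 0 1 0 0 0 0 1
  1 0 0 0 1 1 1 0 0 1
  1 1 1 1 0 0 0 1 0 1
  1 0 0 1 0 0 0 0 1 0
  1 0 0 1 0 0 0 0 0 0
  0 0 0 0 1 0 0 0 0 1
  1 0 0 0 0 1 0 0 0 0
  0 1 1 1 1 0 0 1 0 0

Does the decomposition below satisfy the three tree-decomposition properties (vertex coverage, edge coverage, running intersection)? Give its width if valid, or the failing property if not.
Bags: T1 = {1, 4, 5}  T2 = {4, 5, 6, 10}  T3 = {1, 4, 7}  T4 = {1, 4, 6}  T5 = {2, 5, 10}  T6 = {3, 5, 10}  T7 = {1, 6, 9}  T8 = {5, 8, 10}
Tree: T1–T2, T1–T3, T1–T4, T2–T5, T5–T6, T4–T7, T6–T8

No — bags containing vertex 6 are not connected in the tree.

A tree decomposition must satisfy three properties: every vertex lies in some bag; for every edge, both endpoints lie together in some bag; and for every vertex, the bags containing it form a connected subtree. Here bags containing vertex 6 are not connected in the tree, so the decomposition is invalid.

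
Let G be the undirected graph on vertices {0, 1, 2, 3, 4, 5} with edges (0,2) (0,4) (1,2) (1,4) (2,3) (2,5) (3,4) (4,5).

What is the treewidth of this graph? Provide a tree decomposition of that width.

Each bag holds 3 vertices, so the decomposition has width 2, which upper-bounds the treewidth. The edges 2–0–4–3–2 form a cycle, so G is not a tree and its treewidth is at least 2. Therefore the treewidth is 2.

Treewidth 2.
Bags: B1 = {0, 2, 4}  B2 = {2, 3, 4}  B3 = {2, 4, 5}  B4 = {1, 2, 4}
Tree: B1–B2, B2–B3, B3–B4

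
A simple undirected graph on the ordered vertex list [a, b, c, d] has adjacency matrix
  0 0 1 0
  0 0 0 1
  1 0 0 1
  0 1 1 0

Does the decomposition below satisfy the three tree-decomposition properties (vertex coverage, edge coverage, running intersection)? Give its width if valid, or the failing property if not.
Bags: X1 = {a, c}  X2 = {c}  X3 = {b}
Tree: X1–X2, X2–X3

A tree decomposition must satisfy three properties: every vertex lies in some bag; for every edge, both endpoints lie together in some bag; and for every vertex, the bags containing it form a connected subtree. Here vertex d appears in no bag, so the decomposition is invalid.

No — vertex d appears in no bag.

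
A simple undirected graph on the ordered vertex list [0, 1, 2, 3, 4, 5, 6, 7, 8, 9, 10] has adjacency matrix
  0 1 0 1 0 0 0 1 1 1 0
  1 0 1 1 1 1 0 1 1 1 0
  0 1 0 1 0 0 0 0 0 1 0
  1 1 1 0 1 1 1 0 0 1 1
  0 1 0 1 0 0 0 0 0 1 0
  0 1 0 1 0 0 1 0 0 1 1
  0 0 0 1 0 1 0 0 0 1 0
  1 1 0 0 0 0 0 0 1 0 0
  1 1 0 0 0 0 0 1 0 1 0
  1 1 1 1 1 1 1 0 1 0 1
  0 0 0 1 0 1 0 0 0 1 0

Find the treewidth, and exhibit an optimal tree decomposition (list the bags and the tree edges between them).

Every bag has size at most 4, so the width is 4 − 1 = 3 and tw(G) ≤ 3. For the lower bound, the 4 vertices {0, 1, 8, 9} are pairwise adjacent, and any tree decomposition puts a clique entirely inside one bag — forcing width ≥ 3. Therefore the treewidth is 3.

Treewidth 3.
Bags: B1 = {1, 3, 5, 9}  B2 = {1, 2, 3, 9}  B3 = {0, 1, 3, 9}  B4 = {1, 3, 4, 9}  B5 = {0, 1, 8, 9}  B6 = {0, 1, 7, 8}  B7 = {3, 5, 6, 9}  B8 = {3, 5, 9, 10}
Tree: B1–B2, B2–B3, B3–B4, B3–B5, B5–B6, B1–B7, B7–B8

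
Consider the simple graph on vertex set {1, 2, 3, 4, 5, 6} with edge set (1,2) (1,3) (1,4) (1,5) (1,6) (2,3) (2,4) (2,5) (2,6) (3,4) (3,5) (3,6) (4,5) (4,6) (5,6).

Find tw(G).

A width-5 tree decomposition is:
Bags: B1 = {1, 2, 3, 4, 5, 6}
Tree: (single bag)
A single bag containing all 6 vertices is trivially a valid decomposition of width 5. For the lower bound, the 6 vertices {1, 2, 3, 4, 5, 6} are pairwise adjacent, and any tree decomposition puts a clique entirely inside one bag — forcing width ≥ 5. Hence tw(G) = 5 exactly.

5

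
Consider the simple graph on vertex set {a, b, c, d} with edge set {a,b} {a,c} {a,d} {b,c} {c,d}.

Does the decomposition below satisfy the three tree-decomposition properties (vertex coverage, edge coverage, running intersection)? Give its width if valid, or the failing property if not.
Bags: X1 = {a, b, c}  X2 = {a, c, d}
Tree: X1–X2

Yes; width 2.

Vertex coverage: the bags together contain {a, b, c, d}, the full vertex set. Edge coverage: each edge of G has both endpoints in at least one bag. Running intersection: for every vertex, the bags containing it form a connected subtree. All three properties hold, so this is a valid tree decomposition of width max|bag| − 1 = 2, and hence tw(G) ≤ 2.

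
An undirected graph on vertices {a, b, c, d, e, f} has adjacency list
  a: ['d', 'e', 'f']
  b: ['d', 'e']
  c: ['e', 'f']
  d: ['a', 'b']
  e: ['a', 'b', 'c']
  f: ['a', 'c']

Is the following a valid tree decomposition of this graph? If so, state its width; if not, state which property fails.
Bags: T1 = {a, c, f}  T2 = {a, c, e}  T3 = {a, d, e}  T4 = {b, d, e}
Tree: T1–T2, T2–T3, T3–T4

Checking the three conditions: (i) the bags cover all of {a, b, c, d, e, f}; (ii) for each edge, some bag contains both endpoints; (iii) the bags containing any fixed vertex form a subtree. All hold, so the decomposition is valid with width 3 − 1 = 2.

Yes; width 2.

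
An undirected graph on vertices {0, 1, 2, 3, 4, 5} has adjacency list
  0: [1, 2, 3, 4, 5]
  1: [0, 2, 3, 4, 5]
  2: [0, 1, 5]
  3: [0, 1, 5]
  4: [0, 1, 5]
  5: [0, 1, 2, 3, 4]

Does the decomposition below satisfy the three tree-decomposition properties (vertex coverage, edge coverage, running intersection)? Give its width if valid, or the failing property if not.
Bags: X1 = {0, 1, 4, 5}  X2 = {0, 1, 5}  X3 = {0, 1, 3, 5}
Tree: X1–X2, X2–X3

A tree decomposition must satisfy three properties: every vertex lies in some bag; for every edge, both endpoints lie together in some bag; and for every vertex, the bags containing it form a connected subtree. Here vertex 2 appears in no bag, so the decomposition is invalid.

No — vertex 2 appears in no bag.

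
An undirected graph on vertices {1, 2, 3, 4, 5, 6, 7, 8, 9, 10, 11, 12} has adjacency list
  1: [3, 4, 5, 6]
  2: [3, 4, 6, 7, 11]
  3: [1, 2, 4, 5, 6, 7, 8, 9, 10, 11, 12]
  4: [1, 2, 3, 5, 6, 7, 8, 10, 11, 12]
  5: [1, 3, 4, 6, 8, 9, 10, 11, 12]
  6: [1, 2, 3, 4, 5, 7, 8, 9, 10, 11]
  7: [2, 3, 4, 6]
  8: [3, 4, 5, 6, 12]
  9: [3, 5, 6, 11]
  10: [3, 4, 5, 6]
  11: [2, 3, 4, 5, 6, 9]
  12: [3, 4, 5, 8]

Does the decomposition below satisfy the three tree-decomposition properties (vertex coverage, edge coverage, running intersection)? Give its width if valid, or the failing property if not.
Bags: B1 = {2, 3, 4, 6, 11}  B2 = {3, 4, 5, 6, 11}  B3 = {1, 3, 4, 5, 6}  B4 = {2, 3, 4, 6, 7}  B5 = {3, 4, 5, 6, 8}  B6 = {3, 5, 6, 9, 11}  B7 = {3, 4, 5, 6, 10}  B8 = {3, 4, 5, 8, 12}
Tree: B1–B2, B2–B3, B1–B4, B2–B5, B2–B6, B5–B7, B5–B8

Vertex coverage: the bags together contain {1, 2, 3, 4, 5, 6, 7, 8, 9, 10, 11, 12}, the full vertex set. Edge coverage: each edge of G has both endpoints in at least one bag. Running intersection: for every vertex, the bags containing it form a connected subtree. All three properties hold, so this is a valid tree decomposition of width max|bag| − 1 = 4, and hence tw(G) ≤ 4.

Yes; width 4.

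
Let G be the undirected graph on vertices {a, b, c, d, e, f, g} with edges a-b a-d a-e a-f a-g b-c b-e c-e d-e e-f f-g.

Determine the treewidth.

A width-2 tree decomposition is:
Bags: B1 = {a, b, e}  B2 = {a, e, f}  B3 = {a, f, g}  B4 = {b, c, e}  B5 = {a, d, e}
Tree: B1–B2, B2–B3, B1–B4, B1–B5
Each bag holds 3 vertices, so the decomposition has width 2, which upper-bounds the treewidth. On the other hand G contains the 3-clique {b, c, e}. A clique must lie in a single bag of any decomposition, so no decomposition can have width below 2. Combining the bounds, tw(G) = 2.

2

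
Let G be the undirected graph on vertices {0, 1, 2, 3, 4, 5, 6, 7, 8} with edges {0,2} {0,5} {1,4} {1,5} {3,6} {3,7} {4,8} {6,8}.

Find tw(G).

1

A width-1 tree decomposition is:
Bags: B1 = {0, 2}  B2 = {0, 5}  B3 = {1, 5}  B4 = {1, 4}  B5 = {4, 8}  B6 = {6, 8}  B7 = {3, 6}  B8 = {3, 7}
Tree: B1–B2, B2–B3, B3–B4, B4–B5, B5–B6, B6–B7, B7–B8
Every bag has size at most 2, so the width is 2 − 1 = 1 and tw(G) ≤ 1. G has an edge, so its treewidth is at least 1. Hence tw(G) = 1 exactly.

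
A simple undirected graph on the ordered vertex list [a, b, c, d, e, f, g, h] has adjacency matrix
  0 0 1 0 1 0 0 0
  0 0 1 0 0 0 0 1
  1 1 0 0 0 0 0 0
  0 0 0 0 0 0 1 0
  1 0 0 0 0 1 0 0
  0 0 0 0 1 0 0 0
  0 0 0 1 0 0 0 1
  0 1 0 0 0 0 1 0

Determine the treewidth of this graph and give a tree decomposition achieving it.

Treewidth 1.
One such decomposition:
Bags: B1 = {e, f}  B2 = {a, e}  B3 = {a, c}  B4 = {b, c}  B5 = {b, h}  B6 = {g, h}  B7 = {d, g}
Tree: B1–B2, B2–B3, B3–B4, B4–B5, B5–B6, B6–B7

Every bag has size at most 2, so the width is 2 − 1 = 1 and tw(G) ≤ 1. G has an edge, so its treewidth is at least 1. Hence tw(G) = 1 exactly.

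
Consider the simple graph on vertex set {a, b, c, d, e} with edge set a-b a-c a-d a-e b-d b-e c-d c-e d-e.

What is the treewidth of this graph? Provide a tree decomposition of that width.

Each bag holds 4 vertices, so the decomposition has width 3, which upper-bounds the treewidth. Conversely, {a, c, d, e} is a clique of size 4, and the vertices of any clique must share a bag in every tree decomposition; so some bag has ≥ 4 vertices and tw(G) ≥ 3. The upper and lower bounds meet at 3, so that is the treewidth.

Treewidth 3.
One such decomposition:
Bags: B1 = {a, b, d, e}  B2 = {a, c, d, e}
Tree: B1–B2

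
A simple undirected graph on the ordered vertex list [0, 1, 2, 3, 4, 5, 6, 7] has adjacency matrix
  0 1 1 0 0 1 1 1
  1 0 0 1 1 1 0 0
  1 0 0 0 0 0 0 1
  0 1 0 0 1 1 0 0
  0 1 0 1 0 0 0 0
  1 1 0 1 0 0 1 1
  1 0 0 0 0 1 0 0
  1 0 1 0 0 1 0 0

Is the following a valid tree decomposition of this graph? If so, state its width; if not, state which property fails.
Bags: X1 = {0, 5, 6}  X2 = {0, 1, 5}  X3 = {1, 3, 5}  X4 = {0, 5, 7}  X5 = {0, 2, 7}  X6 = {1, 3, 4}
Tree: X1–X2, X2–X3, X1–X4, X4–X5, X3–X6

Yes; width 2.

Every vertex of G appears in some bag (union = {0, 1, 2, 3, 4, 5, 6, 7}); every edge is covered by a bag; and for each vertex v the set of bags containing v is connected in the bag tree. The decomposition is therefore valid. The largest bag has 3 vertices, so the width is 2.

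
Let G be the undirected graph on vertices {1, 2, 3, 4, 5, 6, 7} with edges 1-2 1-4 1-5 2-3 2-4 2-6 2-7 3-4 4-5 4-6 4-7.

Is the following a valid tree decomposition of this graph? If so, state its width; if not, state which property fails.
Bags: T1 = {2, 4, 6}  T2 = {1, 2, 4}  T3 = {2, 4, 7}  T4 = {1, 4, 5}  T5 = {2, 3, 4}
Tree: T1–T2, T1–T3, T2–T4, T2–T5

Checking the three conditions: (i) the bags cover all of {1, 2, 3, 4, 5, 6, 7}; (ii) for each edge, some bag contains both endpoints; (iii) the bags containing any fixed vertex form a subtree. All hold, so the decomposition is valid with width 3 − 1 = 2.

Yes; width 2.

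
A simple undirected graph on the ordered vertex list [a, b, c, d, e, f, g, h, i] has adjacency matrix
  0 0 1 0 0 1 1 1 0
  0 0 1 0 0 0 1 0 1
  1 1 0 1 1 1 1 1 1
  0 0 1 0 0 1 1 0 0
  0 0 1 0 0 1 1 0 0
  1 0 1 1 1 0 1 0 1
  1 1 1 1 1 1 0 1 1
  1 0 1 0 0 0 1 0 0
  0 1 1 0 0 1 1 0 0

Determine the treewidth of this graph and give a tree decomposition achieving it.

The largest bag has 4 vertices, giving width 3; this decomposition certifies tw(G) ≤ 3. On the other hand G contains the 4-clique {a, c, g, h}. A clique must lie in a single bag of any decomposition, so no decomposition can have width below 3. Combining the bounds, tw(G) = 3.

Treewidth 3.
One optimal decomposition is:
Bags: B1 = {a, c, f, g}  B2 = {c, e, f, g}  B3 = {c, f, g, i}  B4 = {a, c, g, h}  B5 = {b, c, g, i}  B6 = {c, d, f, g}
Tree: B1–B2, B1–B3, B1–B4, B3–B5, B2–B6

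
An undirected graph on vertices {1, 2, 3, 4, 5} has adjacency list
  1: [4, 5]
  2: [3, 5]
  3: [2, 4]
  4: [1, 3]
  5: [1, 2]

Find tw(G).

A width-2 tree decomposition is:
Bags: B1 = {1, 2, 5}  B2 = {1, 2, 3}  B3 = {1, 3, 4}
Tree: B1–B2, B2–B3
Every bag has size at most 3, so the width is 3 − 1 = 2 and tw(G) ≤ 2. For the lower bound, G contains the cycle 1–5–2–3–4–1, so G is not a forest; only forests have treewidth ≤ 1, hence tw(G) ≥ 2. Hence tw(G) = 2 exactly.

2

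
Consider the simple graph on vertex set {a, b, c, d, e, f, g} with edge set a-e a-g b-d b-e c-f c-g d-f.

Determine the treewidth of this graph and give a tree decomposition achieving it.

The largest bag has 3 vertices, giving width 2; this decomposition certifies tw(G) ≤ 2. Since d–f–c–g–a–e–b–d is a cycle in G, G is not acyclic. Forests are exactly the graphs of treewidth ≤ 1, so tw(G) ≥ 2. Therefore the treewidth is 2.

Treewidth 2.
One optimal decomposition is:
Bags: B1 = {c, d, f}  B2 = {c, d, g}  B3 = {a, d, g}  B4 = {a, d, e}  B5 = {b, d, e}
Tree: B1–B2, B2–B3, B3–B4, B4–B5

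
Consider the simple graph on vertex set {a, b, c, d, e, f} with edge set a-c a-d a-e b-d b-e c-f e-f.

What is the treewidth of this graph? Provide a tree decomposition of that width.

The largest bag has 3 vertices, giving width 2; this decomposition certifies tw(G) ≤ 2. For the lower bound, G contains the cycle f–c–a–e–f, so G is not a forest; only forests have treewidth ≤ 1, hence tw(G) ≥ 2. The upper and lower bounds meet at 2, so that is the treewidth.

Treewidth 2.
One optimal decomposition is:
Bags: B1 = {c, e, f}  B2 = {a, c, e}  B3 = {a, b, e}  B4 = {a, b, d}
Tree: B1–B2, B2–B3, B3–B4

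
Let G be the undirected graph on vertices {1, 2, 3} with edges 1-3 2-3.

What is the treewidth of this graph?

1

A width-1 tree decomposition is:
Bags: B1 = {1, 3}  B2 = {2, 3}
Tree: B1–B2
Every bag has size at most 2, so the width is 2 − 1 = 1 and tw(G) ≤ 1. Since G has at least one edge (e.g. 1–3), it is not an edgeless graph, so tw(G) ≥ 1. The upper and lower bounds meet at 1, so that is the treewidth.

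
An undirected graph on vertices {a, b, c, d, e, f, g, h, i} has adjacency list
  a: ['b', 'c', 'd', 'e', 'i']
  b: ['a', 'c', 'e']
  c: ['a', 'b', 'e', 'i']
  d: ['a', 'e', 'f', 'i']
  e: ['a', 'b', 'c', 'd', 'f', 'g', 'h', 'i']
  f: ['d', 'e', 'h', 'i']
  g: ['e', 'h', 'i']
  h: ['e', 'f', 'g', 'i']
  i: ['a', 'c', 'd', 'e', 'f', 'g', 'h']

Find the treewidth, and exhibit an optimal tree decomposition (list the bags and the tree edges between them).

Treewidth 3.
One optimal decomposition is:
Bags: B1 = {d, e, f, i}  B2 = {a, d, e, i}  B3 = {a, c, e, i}  B4 = {e, f, h, i}  B5 = {a, b, c, e}  B6 = {e, g, h, i}
Tree: B1–B2, B2–B3, B1–B4, B3–B5, B4–B6

Every bag has size at most 4, so the width is 4 − 1 = 3 and tw(G) ≤ 3. Conversely, {a, b, c, e} is a clique of size 4, and the vertices of any clique must share a bag in every tree decomposition; so some bag has ≥ 4 vertices and tw(G) ≥ 3. Combining the bounds, tw(G) = 3.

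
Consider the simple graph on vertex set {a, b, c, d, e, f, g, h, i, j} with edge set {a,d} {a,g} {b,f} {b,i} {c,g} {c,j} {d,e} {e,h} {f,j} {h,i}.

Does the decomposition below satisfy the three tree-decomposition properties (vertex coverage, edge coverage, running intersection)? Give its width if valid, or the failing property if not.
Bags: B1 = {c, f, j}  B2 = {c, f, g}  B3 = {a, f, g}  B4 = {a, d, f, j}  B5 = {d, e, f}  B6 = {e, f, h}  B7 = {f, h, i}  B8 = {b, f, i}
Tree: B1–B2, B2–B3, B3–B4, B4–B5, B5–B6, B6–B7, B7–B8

A tree decomposition must satisfy three properties: every vertex lies in some bag; for every edge, both endpoints lie together in some bag; and for every vertex, the bags containing it form a connected subtree. Here bags containing vertex j are not connected in the tree, so the decomposition is invalid.

No — bags containing vertex j are not connected in the tree.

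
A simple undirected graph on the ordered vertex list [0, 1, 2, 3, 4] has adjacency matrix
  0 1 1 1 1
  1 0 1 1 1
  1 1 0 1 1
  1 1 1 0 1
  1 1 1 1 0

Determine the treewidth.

4

A width-4 tree decomposition is:
Bags: B1 = {0, 1, 2, 3, 4}
Tree: (single bag)
A single bag containing all 5 vertices is trivially a valid decomposition of width 4. On the other hand G contains the 5-clique {0, 1, 2, 3, 4}. A clique must lie in a single bag of any decomposition, so no decomposition can have width below 4. The upper and lower bounds meet at 4, so that is the treewidth.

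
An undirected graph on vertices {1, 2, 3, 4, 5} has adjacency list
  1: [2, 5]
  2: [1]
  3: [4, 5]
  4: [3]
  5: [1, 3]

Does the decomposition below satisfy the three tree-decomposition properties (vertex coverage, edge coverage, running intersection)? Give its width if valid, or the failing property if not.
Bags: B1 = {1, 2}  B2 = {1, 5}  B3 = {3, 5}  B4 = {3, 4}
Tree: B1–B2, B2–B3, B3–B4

Yes; width 1.

Every vertex of G appears in some bag (union = {1, 2, 3, 4, 5}); every edge is covered by a bag; and for each vertex v the set of bags containing v is connected in the bag tree. The decomposition is therefore valid. The largest bag has 2 vertices, so the width is 1.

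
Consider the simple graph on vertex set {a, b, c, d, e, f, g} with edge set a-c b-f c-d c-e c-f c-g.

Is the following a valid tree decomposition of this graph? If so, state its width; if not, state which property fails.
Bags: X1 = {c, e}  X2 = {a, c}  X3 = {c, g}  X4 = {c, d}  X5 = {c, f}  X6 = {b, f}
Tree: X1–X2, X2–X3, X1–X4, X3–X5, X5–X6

Vertex coverage: the bags together contain {a, b, c, d, e, f, g}, the full vertex set. Edge coverage: each edge of G has both endpoints in at least one bag. Running intersection: for every vertex, the bags containing it form a connected subtree. All three properties hold, so this is a valid tree decomposition of width max|bag| − 1 = 1, and hence tw(G) ≤ 1.

Yes; width 1.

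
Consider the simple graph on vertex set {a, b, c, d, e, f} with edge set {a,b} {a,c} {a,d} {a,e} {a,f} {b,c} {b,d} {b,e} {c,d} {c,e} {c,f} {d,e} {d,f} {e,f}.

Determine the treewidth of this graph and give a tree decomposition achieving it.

Treewidth 4.
Bags: B1 = {a, b, c, d, e}  B2 = {a, c, d, e, f}
Tree: B1–B2

Every bag has size at most 5, so the width is 5 − 1 = 4 and tw(G) ≤ 4. Conversely, {a, c, d, e, f} is a clique of size 5, and the vertices of any clique must share a bag in every tree decomposition; so some bag has ≥ 5 vertices and tw(G) ≥ 4. Hence tw(G) = 4 exactly.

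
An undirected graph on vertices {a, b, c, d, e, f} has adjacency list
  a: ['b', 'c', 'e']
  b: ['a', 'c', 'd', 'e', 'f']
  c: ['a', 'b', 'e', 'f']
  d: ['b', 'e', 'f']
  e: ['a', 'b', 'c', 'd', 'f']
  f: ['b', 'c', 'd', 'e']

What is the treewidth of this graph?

A width-3 tree decomposition is:
Bags: B1 = {b, c, e, f}  B2 = {b, d, e, f}  B3 = {a, b, c, e}
Tree: B1–B2, B1–B3
Every bag has size at most 4, so the width is 4 − 1 = 3 and tw(G) ≤ 3. On the other hand G contains the 4-clique {b, d, e, f}. A clique must lie in a single bag of any decomposition, so no decomposition can have width below 3. Therefore the treewidth is 3.

3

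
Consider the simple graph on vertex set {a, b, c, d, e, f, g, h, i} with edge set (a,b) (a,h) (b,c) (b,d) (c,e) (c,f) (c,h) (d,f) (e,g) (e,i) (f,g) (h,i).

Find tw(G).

3

A width-3 tree decomposition is:
Bags: B1 = {e, f, g, i}  B2 = {c, e, f, i}  B3 = {c, f, h, i}  B4 = {c, d, f, h}  B5 = {b, c, d, h}  B6 = {a, b, d, h}
Tree: B1–B2, B2–B3, B3–B4, B4–B5, B5–B6
Each bag holds 4 vertices, so the decomposition has width 3, which upper-bounds the treewidth. For the lower bound: the 4 vertex sets {e,g,i}, {f}, {c}, {a,b,d,h} are disjoint, each induces a connected subgraph, and every pair is joined by at least one edge of G. Contracting each set to a single vertex therefore yields K_{4} as a minor, and since treewidth is minor-monotone, tw(G) ≥ tw(K_{4}) = 3. Hence tw(G) = 3 exactly.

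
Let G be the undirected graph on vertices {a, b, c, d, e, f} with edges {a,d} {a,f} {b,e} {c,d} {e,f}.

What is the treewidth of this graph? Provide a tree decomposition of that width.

Treewidth 1.
One optimal decomposition is:
Bags: B1 = {c, d}  B2 = {a, d}  B3 = {a, f}  B4 = {e, f}  B5 = {b, e}
Tree: B1–B2, B2–B3, B3–B4, B4–B5

Each bag holds 2 vertices, so the decomposition has width 1, which upper-bounds the treewidth. Since G has at least one edge (e.g. c–d), it is not an edgeless graph, so tw(G) ≥ 1. Therefore the treewidth is 1.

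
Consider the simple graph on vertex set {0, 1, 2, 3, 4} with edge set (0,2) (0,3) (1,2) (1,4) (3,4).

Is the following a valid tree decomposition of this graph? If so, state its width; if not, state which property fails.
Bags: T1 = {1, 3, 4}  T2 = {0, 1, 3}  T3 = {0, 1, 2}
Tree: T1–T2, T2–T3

Checking the three conditions: (i) the bags cover all of {0, 1, 2, 3, 4}; (ii) for each edge, some bag contains both endpoints; (iii) the bags containing any fixed vertex form a subtree. All hold, so the decomposition is valid with width 3 − 1 = 2.

Yes; width 2.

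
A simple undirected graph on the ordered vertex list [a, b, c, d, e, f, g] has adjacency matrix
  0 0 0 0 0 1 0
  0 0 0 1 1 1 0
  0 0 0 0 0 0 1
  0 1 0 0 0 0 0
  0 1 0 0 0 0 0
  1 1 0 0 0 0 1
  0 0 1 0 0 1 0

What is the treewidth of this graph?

A width-1 tree decomposition is:
Bags: B1 = {a, f}  B2 = {b, f}  B3 = {b, e}  B4 = {f, g}  B5 = {c, g}  B6 = {b, d}
Tree: B1–B2, B2–B3, B1–B4, B4–B5, B2–B6
The largest bag has 2 vertices, giving width 1; this decomposition certifies tw(G) ≤ 1. Any graph with an edge has treewidth ≥ 1, and G has the edge f–a. Therefore the treewidth is 1.

1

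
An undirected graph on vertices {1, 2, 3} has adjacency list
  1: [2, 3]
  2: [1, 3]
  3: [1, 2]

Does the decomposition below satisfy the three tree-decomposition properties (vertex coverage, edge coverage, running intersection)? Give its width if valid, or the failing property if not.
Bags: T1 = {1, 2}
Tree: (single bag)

No — vertex 3 appears in no bag.

A tree decomposition must satisfy three properties: every vertex lies in some bag; for every edge, both endpoints lie together in some bag; and for every vertex, the bags containing it form a connected subtree. Here vertex 3 appears in no bag, so the decomposition is invalid.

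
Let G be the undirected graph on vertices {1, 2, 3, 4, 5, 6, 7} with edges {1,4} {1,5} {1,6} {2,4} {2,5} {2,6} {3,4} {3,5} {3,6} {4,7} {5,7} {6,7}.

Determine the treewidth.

3

A width-3 tree decomposition is:
Bags: B1 = {3, 4, 5, 6}  B2 = {4, 5, 6, 7}  B3 = {2, 4, 5, 6}  B4 = {1, 4, 5, 6}
Tree: B1–B2, B2–B3, B3–B4
The largest bag has 4 vertices, giving width 3; this decomposition certifies tw(G) ≤ 3. For the lower bound: the 4 vertex sets {3,6}, {5,7}, {4}, {2} are disjoint, each induces a connected subgraph, and every pair is joined by at least one edge of G. Contracting each set to a single vertex therefore yields K_{4} as a minor, and since treewidth is minor-monotone, tw(G) ≥ tw(K_{4}) = 3. Combining the bounds, tw(G) = 3.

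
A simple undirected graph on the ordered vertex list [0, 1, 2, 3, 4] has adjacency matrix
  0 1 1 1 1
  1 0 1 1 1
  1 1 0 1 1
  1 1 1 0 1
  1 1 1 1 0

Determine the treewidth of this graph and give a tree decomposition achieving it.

Treewidth 4.
Bags: B1 = {0, 1, 2, 3, 4}
Tree: (single bag)

A single bag containing all 5 vertices is trivially a valid decomposition of width 4. On the other hand G contains the 5-clique {0, 1, 2, 3, 4}. A clique must lie in a single bag of any decomposition, so no decomposition can have width below 4. Hence tw(G) = 4 exactly.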